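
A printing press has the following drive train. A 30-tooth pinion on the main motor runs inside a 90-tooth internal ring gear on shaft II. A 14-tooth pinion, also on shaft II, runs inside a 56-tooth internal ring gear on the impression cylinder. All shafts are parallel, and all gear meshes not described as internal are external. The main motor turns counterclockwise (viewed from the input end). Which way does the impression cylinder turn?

counterclockwise

the main motor → shaft II: internal mesh, same direction → CCW.
shaft II → the impression cylinder: internal mesh, same direction → CCW.
0 reversals in total — an even number — so the impression cylinder turns the same way as the main motor.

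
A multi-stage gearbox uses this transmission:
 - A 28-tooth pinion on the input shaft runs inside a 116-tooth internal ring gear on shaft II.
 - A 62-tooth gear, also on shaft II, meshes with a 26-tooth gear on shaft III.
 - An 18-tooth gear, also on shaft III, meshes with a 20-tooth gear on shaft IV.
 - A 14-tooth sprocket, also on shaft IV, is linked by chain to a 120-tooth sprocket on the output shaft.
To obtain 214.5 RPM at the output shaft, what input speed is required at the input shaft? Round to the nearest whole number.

Overall ratio R = 4.1429 × 0.41935 × 1.1111 × 8.5714 = 16.546.
Required input speed = output speed × R = 214.5 × 16.546 = 3549.1 RPM.

3549 RPM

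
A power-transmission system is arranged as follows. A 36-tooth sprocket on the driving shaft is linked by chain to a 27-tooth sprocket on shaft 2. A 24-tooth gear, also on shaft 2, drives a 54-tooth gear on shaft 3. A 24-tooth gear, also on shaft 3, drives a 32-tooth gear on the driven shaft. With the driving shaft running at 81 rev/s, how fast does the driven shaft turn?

Chain: ratio = 27/36 = 0.75, so shaft 2 turns at 81 / 0.75 = 108 rev/s.
Gear mesh: ratio = 54/24 = 2.25, so shaft 3 turns at 108 / 2.25 = 48 rev/s.
Gear mesh: ratio = 32/24 = 1.3333, so the driven shaft turns at 48 / 1.3333 = 36 rev/s.

36 rev/s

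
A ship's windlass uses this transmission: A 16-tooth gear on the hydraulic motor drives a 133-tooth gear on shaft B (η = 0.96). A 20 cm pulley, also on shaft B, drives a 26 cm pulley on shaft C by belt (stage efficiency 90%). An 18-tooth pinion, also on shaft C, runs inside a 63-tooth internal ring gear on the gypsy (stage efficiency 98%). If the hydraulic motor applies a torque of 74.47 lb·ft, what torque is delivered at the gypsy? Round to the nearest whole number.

gear mesh 133/16 = 8.3125 → τ = 74.47·8.3125·0.96 = 594.27 lb·ft
belt 26/20 = 1.3 → τ = 594.27·1.3·0.90 = 695.3 lb·ft
internal gear 63/18 = 3.5 → τ = 695.3·3.5·0.98 = 2384.9 lb·ft

2385 lb·ft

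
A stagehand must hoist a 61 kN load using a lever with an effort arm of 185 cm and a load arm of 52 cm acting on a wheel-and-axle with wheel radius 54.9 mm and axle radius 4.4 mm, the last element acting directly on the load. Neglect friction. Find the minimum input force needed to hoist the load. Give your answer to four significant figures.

Lever MA = effort arm / load arm = 185/52 = 3.5577.
Wheel-and-axle MA = R/r = 54.9/4.4 = 12.477.
Combined ideal MA = 3.5577 × 12.477 = 44.39.
Effort = load / MA = 61 / 44.39 = 1.3742 kN.

1.374 kN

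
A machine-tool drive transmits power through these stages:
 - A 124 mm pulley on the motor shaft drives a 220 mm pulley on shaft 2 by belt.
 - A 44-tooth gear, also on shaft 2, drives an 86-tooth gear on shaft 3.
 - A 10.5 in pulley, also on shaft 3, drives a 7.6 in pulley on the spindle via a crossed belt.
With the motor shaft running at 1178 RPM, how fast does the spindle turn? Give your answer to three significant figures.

469 RPM

Belt: ratio = 220/124 = 1.7742, so shaft 2 turns at 1178 / 1.7742 = 663.96 RPM.
Gear mesh: ratio = 86/44 = 1.9545, so shaft 3 turns at 663.96 / 1.9545 = 339.7 RPM.
Belt: ratio = 7.6/10.5 = 0.72381, so the spindle turns at 339.7 / 0.72381 = 469.33 RPM.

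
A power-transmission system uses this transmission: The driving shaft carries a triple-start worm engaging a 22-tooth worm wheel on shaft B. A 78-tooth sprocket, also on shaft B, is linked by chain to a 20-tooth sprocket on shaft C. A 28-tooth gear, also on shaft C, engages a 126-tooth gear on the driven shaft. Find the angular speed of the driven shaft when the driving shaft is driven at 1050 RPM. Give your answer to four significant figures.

124.1 RPM

worm 22/3 = 7.3333 → 1050/7.3333 = 143.18 RPM
chain 20/78 = 0.25641 → 143.18/0.25641 = 558.41 RPM
gear mesh 126/28 = 4.5 → 558.41/4.5 = 124.09 RPM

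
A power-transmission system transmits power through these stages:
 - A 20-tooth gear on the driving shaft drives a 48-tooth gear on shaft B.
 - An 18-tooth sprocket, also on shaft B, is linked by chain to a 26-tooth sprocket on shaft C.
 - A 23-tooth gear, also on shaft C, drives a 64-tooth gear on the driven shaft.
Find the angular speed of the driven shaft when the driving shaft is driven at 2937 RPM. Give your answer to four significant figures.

gear mesh 48/20 = 2.4 → 2937/2.4 = 1223.8 RPM
chain 26/18 = 1.4444 → 1223.8/1.4444 = 847.21 RPM
gear mesh 64/23 = 2.7826 → 847.21/2.7826 = 304.47 RPM

304.5 RPM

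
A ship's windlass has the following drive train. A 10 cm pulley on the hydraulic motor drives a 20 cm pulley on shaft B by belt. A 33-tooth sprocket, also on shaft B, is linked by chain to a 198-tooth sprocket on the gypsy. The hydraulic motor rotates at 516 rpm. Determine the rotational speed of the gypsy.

43 rpm

belt 20/10 = 2 → 516/2 = 258 rpm
chain 198/33 = 6 → 258/6 = 43 rpm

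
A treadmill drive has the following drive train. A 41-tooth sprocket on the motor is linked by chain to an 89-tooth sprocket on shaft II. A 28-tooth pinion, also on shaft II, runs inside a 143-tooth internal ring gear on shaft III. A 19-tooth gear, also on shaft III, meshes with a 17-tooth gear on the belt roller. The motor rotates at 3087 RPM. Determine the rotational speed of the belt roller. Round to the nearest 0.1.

chain 89/41 = 2.1707 → 3087/2.1707 = 1422.1 RPM
internal gear 143/28 = 5.1071 → 1422.1/5.1071 = 278.45 RPM
gear mesh 17/19 = 0.89474 → 278.45/0.89474 = 311.21 RPM

311.2 RPM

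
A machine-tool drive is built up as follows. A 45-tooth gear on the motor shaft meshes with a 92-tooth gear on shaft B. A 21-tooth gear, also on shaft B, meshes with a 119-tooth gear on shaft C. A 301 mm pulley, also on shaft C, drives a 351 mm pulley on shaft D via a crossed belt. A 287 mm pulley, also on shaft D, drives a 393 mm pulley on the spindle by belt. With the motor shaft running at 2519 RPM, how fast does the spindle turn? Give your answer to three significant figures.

136 RPM

Gear mesh: ratio = 92/45 = 2.0444, so shaft B turns at 2519 / 2.0444 = 1232.1 RPM.
Gear mesh: ratio = 119/21 = 5.6667, so shaft C turns at 1232.1 / 5.6667 = 217.43 RPM.
Belt: ratio = 351/301 = 1.1661, so shaft D turns at 217.43 / 1.1661 = 186.46 RPM.
Belt: ratio = 393/287 = 1.3693, so the spindle turns at 186.46 / 1.3693 = 136.17 RPM.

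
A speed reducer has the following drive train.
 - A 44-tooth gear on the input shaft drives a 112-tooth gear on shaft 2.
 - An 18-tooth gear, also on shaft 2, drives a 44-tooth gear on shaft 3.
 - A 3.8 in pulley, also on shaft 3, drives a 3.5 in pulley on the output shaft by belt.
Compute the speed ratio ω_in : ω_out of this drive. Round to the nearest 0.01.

Each stage contributes driven/driver: gear mesh 112/44 = 2.5455, gear mesh 44/18 = 2.4444, belt 3.5/3.8 = 0.92105.
Overall: 2.5455 × 2.4444 × 0.92105 = 5.731.

5.73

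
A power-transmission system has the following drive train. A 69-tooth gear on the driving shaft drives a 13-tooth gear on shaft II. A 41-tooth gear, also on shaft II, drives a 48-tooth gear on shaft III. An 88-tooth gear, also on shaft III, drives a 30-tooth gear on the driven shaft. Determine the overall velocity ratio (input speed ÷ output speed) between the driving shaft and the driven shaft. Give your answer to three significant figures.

Each stage contributes driven/driver: gear mesh 13/69 = 0.18841, gear mesh 48/41 = 1.1707, gear mesh 30/88 = 0.34091.
Overall: 0.18841 × 1.1707 × 0.34091 = 0.075195.

0.0752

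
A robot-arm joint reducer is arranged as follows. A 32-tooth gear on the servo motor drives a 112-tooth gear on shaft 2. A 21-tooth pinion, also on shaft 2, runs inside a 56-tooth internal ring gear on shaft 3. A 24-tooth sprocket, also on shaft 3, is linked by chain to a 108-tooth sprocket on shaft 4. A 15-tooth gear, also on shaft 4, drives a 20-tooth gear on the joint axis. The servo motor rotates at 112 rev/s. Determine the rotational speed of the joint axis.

Gear mesh: ratio = 112/32 = 3.5, so shaft 2 turns at 112 / 3.5 = 32 rev/s.
Internal gear: ratio = 56/21 = 2.6667, so shaft 3 turns at 32 / 2.6667 = 12 rev/s.
Chain: ratio = 108/24 = 4.5, so shaft 4 turns at 12 / 4.5 = 2.6667 rev/s.
Gear mesh: ratio = 20/15 = 1.3333, so the joint axis turns at 2.6667 / 1.3333 = 2 rev/s.

2 rev/s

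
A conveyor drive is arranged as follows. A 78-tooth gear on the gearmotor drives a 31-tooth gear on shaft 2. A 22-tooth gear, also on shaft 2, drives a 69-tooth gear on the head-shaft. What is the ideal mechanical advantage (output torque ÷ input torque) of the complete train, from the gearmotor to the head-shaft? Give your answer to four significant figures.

Each stage contributes driven/driver: gear mesh 31/78 = 0.39744, gear mesh 69/22 = 3.1364.
Overall: 0.39744 × 3.1364 = 1.2465.

1.247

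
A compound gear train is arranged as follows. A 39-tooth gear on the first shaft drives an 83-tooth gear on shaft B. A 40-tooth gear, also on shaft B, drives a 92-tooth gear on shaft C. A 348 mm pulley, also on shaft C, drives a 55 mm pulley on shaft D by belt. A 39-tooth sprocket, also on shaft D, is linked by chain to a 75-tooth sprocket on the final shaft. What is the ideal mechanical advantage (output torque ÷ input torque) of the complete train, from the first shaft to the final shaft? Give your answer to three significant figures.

Each stage contributes driven/driver: gear mesh 83/39 = 2.1282, gear mesh 92/40 = 2.3, belt 55/348 = 0.15805, chain 75/39 = 1.9231.
Overall: 2.1282 × 2.3 × 0.15805 × 1.9231 = 1.4877.

1.49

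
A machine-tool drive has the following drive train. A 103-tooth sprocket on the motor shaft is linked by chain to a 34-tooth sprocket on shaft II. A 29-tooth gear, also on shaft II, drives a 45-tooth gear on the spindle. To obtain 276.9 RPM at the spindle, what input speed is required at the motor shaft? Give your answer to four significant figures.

Overall ratio R = 0.3301 × 1.5517 = 0.51222.
Required input speed = output speed × R = 276.9 × 0.51222 = 141.83 RPM.

141.8 RPM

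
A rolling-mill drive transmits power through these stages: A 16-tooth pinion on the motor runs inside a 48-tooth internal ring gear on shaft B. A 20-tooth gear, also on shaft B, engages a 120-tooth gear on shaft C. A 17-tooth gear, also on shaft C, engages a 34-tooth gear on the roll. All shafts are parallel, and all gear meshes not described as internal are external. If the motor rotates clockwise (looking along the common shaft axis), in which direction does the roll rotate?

the motor → shaft B: internal mesh, same direction → CW.
shaft B → shaft C: external mesh, 1 reversal → CCW.
shaft C → the roll: external mesh, 1 reversal → CW.
2 reversals in total — an even number — so the roll turns the same way as the motor.

clockwise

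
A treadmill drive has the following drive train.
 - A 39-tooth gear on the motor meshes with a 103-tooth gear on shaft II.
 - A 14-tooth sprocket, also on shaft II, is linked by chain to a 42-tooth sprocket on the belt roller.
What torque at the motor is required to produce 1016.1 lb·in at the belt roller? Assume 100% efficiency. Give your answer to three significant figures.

128 lb·in

Overall ratio R = 2.641 × 3 = 7.9231.
Input torque = output torque / R = 1016.1 / 7.9231 = 128.25 lb·in.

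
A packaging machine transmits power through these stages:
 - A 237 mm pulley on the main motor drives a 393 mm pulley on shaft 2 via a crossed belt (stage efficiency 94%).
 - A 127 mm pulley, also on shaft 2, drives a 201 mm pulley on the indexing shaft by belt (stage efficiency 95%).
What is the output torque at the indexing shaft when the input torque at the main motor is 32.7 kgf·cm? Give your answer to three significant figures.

After the belt (393/237): 32.7 × 1.6582 × 0.94 = 50.971 kgf·cm
After the belt (201/127): 50.971 × 1.5827 × 0.95 = 76.637 kgf·cm

76.6 kgf·cm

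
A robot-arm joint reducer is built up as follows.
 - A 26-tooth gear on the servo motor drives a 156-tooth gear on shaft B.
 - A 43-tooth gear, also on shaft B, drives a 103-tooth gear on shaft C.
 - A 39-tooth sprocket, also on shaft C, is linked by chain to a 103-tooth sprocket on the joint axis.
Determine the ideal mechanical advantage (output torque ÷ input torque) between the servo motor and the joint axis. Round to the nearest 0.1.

Each stage contributes driven/driver: gear mesh 156/26 = 6, gear mesh 103/43 = 2.3953, chain 103/39 = 2.641.
Overall: 6 × 2.3953 × 2.641 = 37.957.

38.0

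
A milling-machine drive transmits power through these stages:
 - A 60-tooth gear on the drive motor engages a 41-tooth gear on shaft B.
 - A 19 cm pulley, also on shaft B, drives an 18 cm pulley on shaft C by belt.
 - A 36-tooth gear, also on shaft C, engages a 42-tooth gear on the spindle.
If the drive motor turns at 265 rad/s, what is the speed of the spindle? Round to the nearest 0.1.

gear mesh 41/60 = 0.68333 → 265/0.68333 = 387.8 rad/s
belt 18/19 = 0.94737 → 387.8/0.94737 = 409.35 rad/s
gear mesh 42/36 = 1.1667 → 409.35/1.1667 = 350.87 rad/s

350.9 rad/s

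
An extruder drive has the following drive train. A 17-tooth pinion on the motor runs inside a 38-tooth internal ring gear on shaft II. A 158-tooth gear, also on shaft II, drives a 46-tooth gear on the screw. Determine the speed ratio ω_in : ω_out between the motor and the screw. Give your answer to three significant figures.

0.651

Each stage contributes driven/driver: internal gear 38/17 = 2.2353, gear mesh 46/158 = 0.29114.
Overall: 2.2353 × 0.29114 = 0.65078.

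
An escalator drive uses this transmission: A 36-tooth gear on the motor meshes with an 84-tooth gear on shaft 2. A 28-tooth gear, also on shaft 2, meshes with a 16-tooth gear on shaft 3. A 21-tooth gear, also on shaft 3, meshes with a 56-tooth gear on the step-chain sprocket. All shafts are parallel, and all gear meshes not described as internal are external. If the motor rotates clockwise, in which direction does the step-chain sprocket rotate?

counterclockwise

the motor → shaft 2: external mesh, 1 reversal → CCW.
shaft 2 → shaft 3: external mesh, 1 reversal → CW.
shaft 3 → the step-chain sprocket: external mesh, 1 reversal → CCW.
3 reversals in total — an odd number — so the step-chain sprocket turns opposite to the motor.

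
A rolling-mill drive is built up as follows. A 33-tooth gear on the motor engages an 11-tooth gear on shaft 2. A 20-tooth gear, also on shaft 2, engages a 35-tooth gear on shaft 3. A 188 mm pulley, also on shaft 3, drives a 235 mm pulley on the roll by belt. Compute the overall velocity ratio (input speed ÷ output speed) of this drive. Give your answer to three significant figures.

0.729

Each stage contributes driven/driver: gear mesh 11/33 = 0.33333, gear mesh 35/20 = 1.75, belt 235/188 = 1.25.
Overall: 0.33333 × 1.75 × 1.25 = 0.72917.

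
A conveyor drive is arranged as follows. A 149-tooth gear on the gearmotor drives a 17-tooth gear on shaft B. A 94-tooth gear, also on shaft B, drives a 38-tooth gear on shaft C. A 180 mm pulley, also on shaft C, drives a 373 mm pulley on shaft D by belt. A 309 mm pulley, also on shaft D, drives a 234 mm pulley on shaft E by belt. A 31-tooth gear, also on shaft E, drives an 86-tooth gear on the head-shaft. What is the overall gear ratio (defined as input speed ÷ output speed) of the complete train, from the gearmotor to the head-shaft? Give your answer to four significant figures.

Each stage contributes driven/driver: gear mesh 17/149 = 0.11409, gear mesh 38/94 = 0.40426, belt 373/180 = 2.0722, belt 234/309 = 0.75728, gear mesh 86/31 = 2.7742.
Overall: 0.11409 × 0.40426 × 2.0722 × 0.75728 × 2.7742 = 0.20079.

0.2008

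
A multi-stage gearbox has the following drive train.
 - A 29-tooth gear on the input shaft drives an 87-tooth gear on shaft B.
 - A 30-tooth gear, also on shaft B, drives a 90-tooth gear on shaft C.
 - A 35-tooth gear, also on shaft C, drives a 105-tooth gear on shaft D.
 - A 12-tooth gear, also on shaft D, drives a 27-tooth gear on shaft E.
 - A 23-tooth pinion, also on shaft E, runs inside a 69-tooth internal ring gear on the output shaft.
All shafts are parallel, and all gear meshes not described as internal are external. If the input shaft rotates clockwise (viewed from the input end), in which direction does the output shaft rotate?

the input shaft → shaft B: external mesh, 1 reversal → CCW.
shaft B → shaft C: external mesh, 1 reversal → CW.
shaft C → shaft D: external mesh, 1 reversal → CCW.
shaft D → shaft E: external mesh, 1 reversal → CW.
shaft E → the output shaft: internal mesh, same direction → CW.
4 reversals in total — an even number — so the output shaft turns the same way as the input shaft.

clockwise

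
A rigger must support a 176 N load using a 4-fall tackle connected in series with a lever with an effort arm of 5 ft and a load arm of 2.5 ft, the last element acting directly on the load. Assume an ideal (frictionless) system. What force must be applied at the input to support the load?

22 N

Block-and-tackle MA = number of supporting rope parts = 4.
Lever MA = effort arm / load arm = 5/2.5 = 2.
Combined ideal MA = 4 × 2 = 8.
Effort = load / MA = 176 / 8 = 22 N.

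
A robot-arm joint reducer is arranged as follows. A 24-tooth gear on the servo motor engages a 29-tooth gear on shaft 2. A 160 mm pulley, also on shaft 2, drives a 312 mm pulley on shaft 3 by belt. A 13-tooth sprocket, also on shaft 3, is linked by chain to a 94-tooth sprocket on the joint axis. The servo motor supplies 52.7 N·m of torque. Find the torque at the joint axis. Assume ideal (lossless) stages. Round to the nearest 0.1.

897.9 N·m

After the gear mesh (29/24): 52.7 × 1.2083 = 63.679 N·m
After the belt (312/160): 63.679 × 1.95 = 124.17 N·m
After the chain (94/13): 124.17 × 7.2308 = 897.88 N·m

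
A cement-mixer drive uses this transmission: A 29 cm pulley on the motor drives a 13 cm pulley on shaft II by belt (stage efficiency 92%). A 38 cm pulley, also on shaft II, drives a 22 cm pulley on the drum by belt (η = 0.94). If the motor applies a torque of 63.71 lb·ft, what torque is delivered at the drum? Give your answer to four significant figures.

14.30 lb·ft

After the belt (13/29): 63.71 × 0.44828 × 0.92 = 26.275 lb·ft
After the belt (22/38): 26.275 × 0.57895 × 0.94 = 14.299 lb·ft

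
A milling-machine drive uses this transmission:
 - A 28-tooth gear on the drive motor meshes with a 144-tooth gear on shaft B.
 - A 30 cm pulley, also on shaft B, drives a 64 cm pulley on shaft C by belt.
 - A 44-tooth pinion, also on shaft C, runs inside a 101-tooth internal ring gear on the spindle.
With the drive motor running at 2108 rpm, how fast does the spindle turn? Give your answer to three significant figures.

Gear mesh: ratio = 144/28 = 5.1429, so shaft B turns at 2108 / 5.1429 = 409.89 rpm.
Belt: ratio = 64/30 = 2.1333, so shaft C turns at 409.89 / 2.1333 = 192.14 rpm.
Internal gear: ratio = 101/44 = 2.2955, so the spindle turns at 192.14 / 2.2955 = 83.703 rpm.

83.7 rpm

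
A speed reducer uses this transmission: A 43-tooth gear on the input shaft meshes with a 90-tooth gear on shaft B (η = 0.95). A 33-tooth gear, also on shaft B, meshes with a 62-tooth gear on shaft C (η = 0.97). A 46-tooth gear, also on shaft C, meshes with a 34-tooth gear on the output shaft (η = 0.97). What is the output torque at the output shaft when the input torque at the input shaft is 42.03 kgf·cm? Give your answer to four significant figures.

Gear mesh: ratio = 90/43 = 2.093; torque at shaft B = 42.03 × 2.093 × 0.95 = 83.571 kgf·cm.
Gear mesh: ratio = 62/33 = 1.8788; torque at shaft C = 83.571 × 1.8788 × 0.97 = 152.3 kgf·cm.
Gear mesh: ratio = 34/46 = 0.73913; torque at the output shaft = 152.3 × 0.73913 × 0.97 = 109.19 kgf·cm.

109.2 kgf·cm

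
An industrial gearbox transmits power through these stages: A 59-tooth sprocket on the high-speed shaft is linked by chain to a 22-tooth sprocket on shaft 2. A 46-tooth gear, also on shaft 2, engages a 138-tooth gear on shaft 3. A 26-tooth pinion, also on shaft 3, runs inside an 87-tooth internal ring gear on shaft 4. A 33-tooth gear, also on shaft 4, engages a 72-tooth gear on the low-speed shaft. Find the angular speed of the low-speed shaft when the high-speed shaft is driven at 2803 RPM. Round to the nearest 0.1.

343.2 RPM

the high-speed shaft → shaft 2 (chain, 22/59): 2803 ÷ 0.37288 = 7517.1 RPM
shaft 2 → shaft 3 (gear mesh, 138/46): 7517.1 ÷ 3 = 2505.7 RPM
shaft 3 → shaft 4 (internal gear, 87/26): 2505.7 ÷ 3.3462 = 748.83 RPM
shaft 4 → the low-speed shaft (gear mesh, 72/33): 748.83 ÷ 2.1818 = 343.22 RPM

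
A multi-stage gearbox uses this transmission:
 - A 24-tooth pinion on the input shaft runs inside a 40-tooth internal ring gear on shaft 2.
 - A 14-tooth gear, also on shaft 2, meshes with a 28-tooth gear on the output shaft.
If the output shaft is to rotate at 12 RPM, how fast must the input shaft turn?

40 RPM

Overall ratio R = 1.6667 × 2 = 3.3333.
Required input speed = output speed × R = 12 × 3.3333 = 40 RPM.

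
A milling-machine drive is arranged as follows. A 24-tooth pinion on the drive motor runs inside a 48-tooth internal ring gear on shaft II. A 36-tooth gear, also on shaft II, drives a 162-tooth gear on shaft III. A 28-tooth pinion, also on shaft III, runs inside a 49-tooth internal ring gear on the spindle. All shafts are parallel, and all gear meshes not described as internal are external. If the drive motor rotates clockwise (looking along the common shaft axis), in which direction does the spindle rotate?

the drive motor → shaft II: internal mesh, same direction → CW.
shaft II → shaft III: external mesh, 1 reversal → CCW.
shaft III → the spindle: internal mesh, same direction → CCW.
1 reversal in total — an odd number — so the spindle turns opposite to the drive motor.

anticlockwise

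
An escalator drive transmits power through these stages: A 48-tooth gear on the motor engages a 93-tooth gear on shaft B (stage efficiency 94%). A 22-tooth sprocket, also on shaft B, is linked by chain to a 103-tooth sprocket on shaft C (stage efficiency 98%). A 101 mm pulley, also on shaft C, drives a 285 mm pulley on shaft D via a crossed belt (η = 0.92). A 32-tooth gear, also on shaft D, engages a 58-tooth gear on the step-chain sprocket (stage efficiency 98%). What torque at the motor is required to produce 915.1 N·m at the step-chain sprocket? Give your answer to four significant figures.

23.75 N·m

Overall ratio R = 1.9375 × 4.6818 × 2.8218 × 1.8125 = 46.394; overall efficiency η = 0.94 × 0.98 × 0.92 × 0.98 = 0.8306.
Input torque = output torque / (R × η) = 915.1 / (46.394 × 0.8306) = 23.749 N·m.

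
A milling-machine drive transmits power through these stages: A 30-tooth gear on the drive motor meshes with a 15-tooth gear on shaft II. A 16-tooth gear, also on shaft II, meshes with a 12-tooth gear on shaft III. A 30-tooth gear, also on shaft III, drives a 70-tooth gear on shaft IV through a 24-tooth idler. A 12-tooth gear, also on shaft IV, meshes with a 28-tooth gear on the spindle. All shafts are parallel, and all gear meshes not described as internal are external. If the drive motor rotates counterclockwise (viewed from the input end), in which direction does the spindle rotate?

clockwise

the drive motor → shaft II: external mesh, 1 reversal → CW.
shaft II → shaft III: external mesh, 1 reversal → CCW.
shaft III → shaft IV: driver → idler → driven is 2 external meshes, 2 reversals → CCW.
shaft IV → the spindle: external mesh, 1 reversal → CW.
5 reversals in total — an odd number — so the spindle turns opposite to the drive motor.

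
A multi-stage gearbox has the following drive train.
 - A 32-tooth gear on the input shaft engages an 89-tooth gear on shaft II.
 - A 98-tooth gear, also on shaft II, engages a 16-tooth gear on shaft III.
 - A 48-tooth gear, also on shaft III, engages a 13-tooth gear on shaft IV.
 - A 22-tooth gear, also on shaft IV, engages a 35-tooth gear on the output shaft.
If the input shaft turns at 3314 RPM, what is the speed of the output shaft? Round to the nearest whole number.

gear mesh 89/32 = 2.7812 → 3314/2.7812 = 1191.6 RPM
gear mesh 16/98 = 0.16327 → 1191.6/0.16327 = 7298.2 RPM
gear mesh 13/48 = 0.27083 → 7298.2/0.27083 = 26947 RPM
gear mesh 35/22 = 1.5909 → 26947/1.5909 = 16938 RPM

16938 RPM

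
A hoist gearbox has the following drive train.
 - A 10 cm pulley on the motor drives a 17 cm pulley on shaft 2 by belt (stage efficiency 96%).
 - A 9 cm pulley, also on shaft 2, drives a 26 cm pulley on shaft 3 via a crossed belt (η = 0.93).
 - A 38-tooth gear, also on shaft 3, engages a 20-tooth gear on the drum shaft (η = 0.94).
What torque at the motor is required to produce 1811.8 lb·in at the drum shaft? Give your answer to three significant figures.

835 lb·in

Overall ratio R = 1.7 × 2.8889 × 0.52632 = 2.5848; overall efficiency η = 0.96 × 0.93 × 0.94 = 0.8392.
Input torque = output torque / (R × η) = 1811.8 / (2.5848 × 0.8392) = 835.22 lb·in.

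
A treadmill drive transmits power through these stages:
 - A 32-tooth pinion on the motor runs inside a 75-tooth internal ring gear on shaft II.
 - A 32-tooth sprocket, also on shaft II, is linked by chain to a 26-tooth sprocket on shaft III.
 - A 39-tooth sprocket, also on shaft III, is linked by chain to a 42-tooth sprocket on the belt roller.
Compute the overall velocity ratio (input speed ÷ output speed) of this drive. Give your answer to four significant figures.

2.051

Each stage contributes driven/driver: internal gear 75/32 = 2.3438, chain 26/32 = 0.8125, chain 42/39 = 1.0769.
Overall: 2.3438 × 0.8125 × 1.0769 = 2.0508.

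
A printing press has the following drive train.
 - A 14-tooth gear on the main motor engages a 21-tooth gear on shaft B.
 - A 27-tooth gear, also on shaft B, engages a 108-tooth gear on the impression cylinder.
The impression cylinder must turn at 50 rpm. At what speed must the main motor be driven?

300 rpm

Overall ratio R = 1.5 × 4 = 6.
Required input speed = output speed × R = 50 × 6 = 300 rpm.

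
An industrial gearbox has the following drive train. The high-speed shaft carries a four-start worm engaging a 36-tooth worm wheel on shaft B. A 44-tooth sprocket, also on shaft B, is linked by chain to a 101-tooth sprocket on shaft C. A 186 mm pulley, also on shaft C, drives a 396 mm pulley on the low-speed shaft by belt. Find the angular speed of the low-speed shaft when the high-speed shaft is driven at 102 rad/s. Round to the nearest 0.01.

2.32 rad/s

Worm: ratio = 36/4 = 9, so shaft B turns at 102 / 9 = 11.333 rad/s.
Chain: ratio = 101/44 = 2.2955, so shaft C turns at 11.333 / 2.2955 = 4.9373 rad/s.
Belt: ratio = 396/186 = 2.129, so the low-speed shaft turns at 4.9373 / 2.129 = 2.319 rad/s.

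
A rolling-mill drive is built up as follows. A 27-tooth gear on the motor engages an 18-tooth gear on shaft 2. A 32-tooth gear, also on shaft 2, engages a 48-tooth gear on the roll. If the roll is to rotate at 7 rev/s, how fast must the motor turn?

Overall ratio R = 0.66667 × 1.5 = 1.
Required input speed = output speed × R = 7 × 1 = 7 rev/s.

7 rev/s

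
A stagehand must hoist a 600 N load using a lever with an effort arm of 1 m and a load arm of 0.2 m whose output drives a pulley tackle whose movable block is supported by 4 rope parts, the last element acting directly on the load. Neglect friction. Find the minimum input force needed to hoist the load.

30 N

Lever MA = effort arm / load arm = 1/0.2 = 5.
Block-and-tackle MA = number of supporting rope parts = 4.
Combined ideal MA = 5 × 4 = 20.
Effort = load / MA = 600 / 20 = 30 N.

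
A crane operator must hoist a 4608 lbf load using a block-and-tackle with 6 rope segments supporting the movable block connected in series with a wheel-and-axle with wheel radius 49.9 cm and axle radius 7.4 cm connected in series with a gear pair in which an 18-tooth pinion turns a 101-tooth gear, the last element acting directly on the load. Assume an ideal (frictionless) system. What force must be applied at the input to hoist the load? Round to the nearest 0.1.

Block-and-tackle MA = number of supporting rope parts = 6.
Wheel-and-axle MA = R/r = 49.9/7.4 = 6.7432.
Gear pair MA = 101/18 = 5.6111.
Combined ideal MA = 6 × 6.7432 × 5.6111 = 227.02.
Effort = load / MA = 4608 / 227.02 = 20.298 lbf.

20.3 lbf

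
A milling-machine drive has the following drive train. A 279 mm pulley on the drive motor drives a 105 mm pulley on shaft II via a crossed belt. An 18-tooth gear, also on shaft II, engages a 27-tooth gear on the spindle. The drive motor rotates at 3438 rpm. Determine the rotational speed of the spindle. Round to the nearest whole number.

6090 rpm

Belt: ratio = 105/279 = 0.37634, so shaft II turns at 3438 / 0.37634 = 9135.3 rpm.
Gear mesh: ratio = 27/18 = 1.5, so the spindle turns at 9135.3 / 1.5 = 6090.2 rpm.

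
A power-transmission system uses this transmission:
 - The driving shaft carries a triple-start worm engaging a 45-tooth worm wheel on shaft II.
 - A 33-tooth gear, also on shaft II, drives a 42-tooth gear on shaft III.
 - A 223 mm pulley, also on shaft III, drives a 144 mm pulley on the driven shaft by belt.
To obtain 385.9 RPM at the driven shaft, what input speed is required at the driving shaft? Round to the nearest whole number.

Overall ratio R = 15 × 1.2727 × 0.64574 = 12.328.
Required input speed = output speed × R = 385.9 × 12.328 = 4757.3 RPM.

4757 RPM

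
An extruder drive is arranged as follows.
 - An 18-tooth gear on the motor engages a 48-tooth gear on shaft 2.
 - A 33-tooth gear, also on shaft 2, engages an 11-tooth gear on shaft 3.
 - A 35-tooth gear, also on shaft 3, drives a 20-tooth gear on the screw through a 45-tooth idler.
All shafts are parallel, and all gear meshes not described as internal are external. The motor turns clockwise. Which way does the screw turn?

the motor → shaft 2: external mesh, 1 reversal → CCW.
shaft 2 → shaft 3: external mesh, 1 reversal → CW.
shaft 3 → the screw: driver → idler → driven is 2 external meshes, 2 reversals → CW.
4 reversals in total — an even number — so the screw turns the same way as the motor.

clockwise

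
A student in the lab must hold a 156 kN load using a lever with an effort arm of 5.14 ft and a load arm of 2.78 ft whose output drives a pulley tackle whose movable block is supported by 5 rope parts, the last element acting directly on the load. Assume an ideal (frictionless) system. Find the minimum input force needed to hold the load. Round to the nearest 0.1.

Lever MA = effort arm / load arm = 5.14/2.78 = 1.8489.
Block-and-tackle MA = number of supporting rope parts = 5.
Combined ideal MA = 1.8489 × 5 = 9.2446.
Effort = load / MA = 156 / 9.2446 = 16.875 kN.

16.9 kN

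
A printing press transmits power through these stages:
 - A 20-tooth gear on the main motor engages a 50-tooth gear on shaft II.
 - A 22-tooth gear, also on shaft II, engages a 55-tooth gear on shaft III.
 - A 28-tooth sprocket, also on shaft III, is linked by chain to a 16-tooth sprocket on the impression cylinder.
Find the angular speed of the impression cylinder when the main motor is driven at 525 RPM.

147 RPM

the main motor → shaft II (gear mesh, 50/20): 525 ÷ 2.5 = 210 RPM
shaft II → shaft III (gear mesh, 55/22): 210 ÷ 2.5 = 84 RPM
shaft III → the impression cylinder (chain, 16/28): 84 ÷ 0.57143 = 147 RPM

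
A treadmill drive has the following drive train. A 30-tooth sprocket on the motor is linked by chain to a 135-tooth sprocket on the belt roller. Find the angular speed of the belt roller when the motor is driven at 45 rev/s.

10 rev/s

the motor → the belt roller (chain, 135/30): 45 ÷ 4.5 = 10 rev/s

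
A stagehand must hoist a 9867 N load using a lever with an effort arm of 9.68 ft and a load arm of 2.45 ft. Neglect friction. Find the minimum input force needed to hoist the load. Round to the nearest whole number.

Lever MA = effort arm / load arm = 9.68/2.45 = 3.951.
Effort = load / MA = 9867 / 3.951 = 2497.3 N.

2497 N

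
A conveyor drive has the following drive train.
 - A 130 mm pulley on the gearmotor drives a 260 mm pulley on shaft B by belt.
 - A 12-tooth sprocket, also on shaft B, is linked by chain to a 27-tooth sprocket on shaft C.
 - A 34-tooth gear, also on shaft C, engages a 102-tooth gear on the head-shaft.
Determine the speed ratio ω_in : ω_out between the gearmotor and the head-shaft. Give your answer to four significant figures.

13.50

Each stage contributes driven/driver: belt 260/130 = 2, chain 27/12 = 2.25, gear mesh 102/34 = 3.
Overall: 2 × 2.25 × 3 = 13.5.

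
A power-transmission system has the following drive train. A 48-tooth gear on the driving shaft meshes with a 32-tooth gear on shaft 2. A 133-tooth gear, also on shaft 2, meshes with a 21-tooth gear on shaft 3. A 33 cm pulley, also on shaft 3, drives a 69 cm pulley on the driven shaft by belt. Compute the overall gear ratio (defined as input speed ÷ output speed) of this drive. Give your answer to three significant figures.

0.220

Each stage contributes driven/driver: gear mesh 32/48 = 0.66667, gear mesh 21/133 = 0.15789, belt 69/33 = 2.0909.
Overall: 0.66667 × 0.15789 × 2.0909 = 0.2201.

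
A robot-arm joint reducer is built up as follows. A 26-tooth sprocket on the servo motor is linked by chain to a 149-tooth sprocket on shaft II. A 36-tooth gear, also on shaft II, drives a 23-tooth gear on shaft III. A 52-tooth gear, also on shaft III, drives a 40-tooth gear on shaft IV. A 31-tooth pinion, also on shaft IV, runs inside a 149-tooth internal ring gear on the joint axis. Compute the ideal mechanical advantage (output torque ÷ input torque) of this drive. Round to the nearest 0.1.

Each stage contributes driven/driver: chain 149/26 = 5.7308, gear mesh 23/36 = 0.63889, gear mesh 40/52 = 0.76923, internal gear 149/31 = 4.8065.
Overall: 5.7308 × 0.63889 × 0.76923 × 4.8065 = 13.537.

13.5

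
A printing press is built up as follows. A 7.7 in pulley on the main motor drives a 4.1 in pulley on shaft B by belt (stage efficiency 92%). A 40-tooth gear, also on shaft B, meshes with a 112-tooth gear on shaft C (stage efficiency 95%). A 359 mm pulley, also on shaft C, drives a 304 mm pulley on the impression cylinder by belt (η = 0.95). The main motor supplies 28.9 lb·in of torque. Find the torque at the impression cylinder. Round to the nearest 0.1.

30.3 lb·in

Belt: ratio = 4.1/7.7 = 0.53247; torque at shaft B = 28.9 × 0.53247 × 0.92 = 14.157 lb·in.
Gear mesh: ratio = 112/40 = 2.8; torque at shaft C = 14.157 × 2.8 × 0.95 = 37.658 lb·in.
Belt: ratio = 304/359 = 0.8468; torque at the impression cylinder = 37.658 × 0.8468 × 0.95 = 30.294 lb·in.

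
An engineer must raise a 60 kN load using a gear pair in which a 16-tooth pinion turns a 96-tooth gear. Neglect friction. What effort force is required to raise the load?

10 kN

Gear pair MA = 96/16 = 6.
Effort = load / MA = 60 / 6 = 10 kN.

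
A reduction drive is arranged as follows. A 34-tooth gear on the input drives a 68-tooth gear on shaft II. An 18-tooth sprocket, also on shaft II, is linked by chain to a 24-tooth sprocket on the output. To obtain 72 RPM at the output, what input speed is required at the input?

Overall ratio R = 2 × 1.3333 = 2.6667.
Required input speed = output speed × R = 72 × 2.6667 = 192 RPM.

192 RPM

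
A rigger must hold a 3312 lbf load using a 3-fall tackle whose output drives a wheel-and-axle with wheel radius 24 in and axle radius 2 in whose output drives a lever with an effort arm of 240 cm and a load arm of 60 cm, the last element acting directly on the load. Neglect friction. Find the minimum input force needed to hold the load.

Block-and-tackle MA = number of supporting rope parts = 3.
Wheel-and-axle MA = R/r = 24/2 = 12.
Lever MA = effort arm / load arm = 240/60 = 4.
Combined ideal MA = 3 × 12 × 4 = 144.
Effort = load / MA = 3312 / 144 = 23 lbf.

23 lbf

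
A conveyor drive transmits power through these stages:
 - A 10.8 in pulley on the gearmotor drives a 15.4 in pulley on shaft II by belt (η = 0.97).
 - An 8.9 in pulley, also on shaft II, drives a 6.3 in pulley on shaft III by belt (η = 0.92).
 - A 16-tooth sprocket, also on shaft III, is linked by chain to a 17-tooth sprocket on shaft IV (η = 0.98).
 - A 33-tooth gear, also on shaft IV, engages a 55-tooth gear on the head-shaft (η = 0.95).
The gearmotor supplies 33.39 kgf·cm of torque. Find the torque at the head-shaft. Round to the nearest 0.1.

49.6 kgf·cm

After the belt (15.4/10.8): 33.39 × 1.4259 × 0.97 = 46.183 kgf·cm
After the belt (6.3/8.9): 46.183 × 0.70787 × 0.92 = 30.076 kgf·cm
After the chain (17/16): 30.076 × 1.0625 × 0.98 = 31.317 kgf·cm
After the gear mesh (55/33): 31.317 × 1.6667 × 0.95 = 49.585 kgf·cm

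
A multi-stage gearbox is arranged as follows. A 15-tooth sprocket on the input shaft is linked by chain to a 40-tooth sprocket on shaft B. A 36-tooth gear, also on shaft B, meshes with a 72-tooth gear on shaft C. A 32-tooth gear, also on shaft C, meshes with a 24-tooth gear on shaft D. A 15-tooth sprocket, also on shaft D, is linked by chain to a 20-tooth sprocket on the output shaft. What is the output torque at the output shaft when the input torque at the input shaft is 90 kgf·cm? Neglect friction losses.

Chain: ratio = 40/15 = 2.6667; torque at shaft B = 90 × 2.6667 = 240 kgf·cm.
Gear mesh: ratio = 72/36 = 2; torque at shaft C = 240 × 2 = 480 kgf·cm.
Gear mesh: ratio = 24/32 = 0.75; torque at shaft D = 480 × 0.75 = 360 kgf·cm.
Chain: ratio = 20/15 = 1.3333; torque at the output shaft = 360 × 1.3333 = 480 kgf·cm.

480 kgf·cm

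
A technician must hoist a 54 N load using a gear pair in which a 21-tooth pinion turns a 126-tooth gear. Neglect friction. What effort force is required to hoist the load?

Gear pair MA = 126/21 = 6.
Effort = load / MA = 54 / 6 = 9 N.

9 N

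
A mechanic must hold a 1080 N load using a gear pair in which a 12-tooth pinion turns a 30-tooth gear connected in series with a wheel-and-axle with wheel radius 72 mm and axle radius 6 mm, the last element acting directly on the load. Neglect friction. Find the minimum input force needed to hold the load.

Gear pair MA = 30/12 = 2.5.
Wheel-and-axle MA = R/r = 72/6 = 12.
Combined ideal MA = 2.5 × 12 = 30.
Effort = load / MA = 1080 / 30 = 36 N.

36 N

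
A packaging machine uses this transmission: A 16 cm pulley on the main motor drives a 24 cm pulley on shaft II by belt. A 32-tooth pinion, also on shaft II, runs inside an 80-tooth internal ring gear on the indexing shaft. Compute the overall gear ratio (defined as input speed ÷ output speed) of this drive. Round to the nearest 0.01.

3.75

Each stage contributes driven/driver: belt 24/16 = 1.5, internal gear 80/32 = 2.5.
Overall: 1.5 × 2.5 = 3.75.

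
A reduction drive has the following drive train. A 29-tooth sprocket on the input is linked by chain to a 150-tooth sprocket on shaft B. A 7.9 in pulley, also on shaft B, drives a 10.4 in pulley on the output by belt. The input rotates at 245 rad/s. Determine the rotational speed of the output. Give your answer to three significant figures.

Chain: ratio = 150/29 = 5.1724, so shaft B turns at 245 / 5.1724 = 47.367 rad/s.
Belt: ratio = 10.4/7.9 = 1.3165, so the output turns at 47.367 / 1.3165 = 35.98 rad/s.

36.0 rad/s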